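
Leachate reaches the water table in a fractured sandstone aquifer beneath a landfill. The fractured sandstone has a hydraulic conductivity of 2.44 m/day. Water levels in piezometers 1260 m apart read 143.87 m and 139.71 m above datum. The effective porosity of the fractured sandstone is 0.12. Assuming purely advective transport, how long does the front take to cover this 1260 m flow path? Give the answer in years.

51.4

Hydraulic gradient i = (143.87 − 139.71) / 1260 = 4.16 / 1260 = 0.003302.
Darcy flux q = K · i = 2.440 × 0.003302 = 0.008056 m/day.
Seepage velocity v = q / n_e = 0.008056 / 0.12 = 0.06713 m/day.
Travel time t = L / v = 1260 / 0.06713 = 18769 days = 51.39 years.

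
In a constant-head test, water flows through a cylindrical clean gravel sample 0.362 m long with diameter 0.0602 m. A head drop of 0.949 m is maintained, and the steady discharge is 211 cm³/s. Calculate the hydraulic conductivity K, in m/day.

Cross-sectional area A = π·(d/2)² = π × (0.0602/2)² = 0.002846 m².
Convert discharge: 211 cm³/s = 0.0002110 m³/s.
Darcy's law rearranged: K = Q·L / (A·Δh) = 0.0002110 × 0.362 / (0.002846 × 0.949) = 0.02828 m/s = 2443 m/day.

2440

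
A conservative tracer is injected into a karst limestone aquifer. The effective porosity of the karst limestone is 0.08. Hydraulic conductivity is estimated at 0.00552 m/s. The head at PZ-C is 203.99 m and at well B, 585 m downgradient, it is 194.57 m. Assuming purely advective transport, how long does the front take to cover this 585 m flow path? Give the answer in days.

Convert K: 0.00552 m/s × 86400 = 476.9 m/day.
Hydraulic gradient i = (203.99 − 194.57) / 585 = 9.42 / 585 = 0.01610.
Darcy flux q = K · i = 476.9 × 0.01610 = 7.680 m/day.
Seepage velocity v = q / n_e = 7.680 / 0.08 = 96.00 m/day.
Travel time t = L / v = 585 / 96.00 = 6.094 days.

6.09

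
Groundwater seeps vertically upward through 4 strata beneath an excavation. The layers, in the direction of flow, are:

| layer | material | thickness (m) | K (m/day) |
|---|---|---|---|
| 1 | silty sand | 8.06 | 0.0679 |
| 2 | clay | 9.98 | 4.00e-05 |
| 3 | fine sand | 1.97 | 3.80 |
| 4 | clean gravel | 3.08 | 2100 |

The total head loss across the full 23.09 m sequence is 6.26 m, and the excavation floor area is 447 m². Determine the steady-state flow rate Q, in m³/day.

0.0112

Flow is perpendicular to layering, so the layers act in series and the equivalent K is the thickness-weighted harmonic mean.
Total thickness L = 8.06 + 9.98 + 1.97 + 3.08 = 23.09 m.
Σ(b_i/K_i) = 8.06/0.0679 + 9.98/4.00e-05 + 1.97/3.80 + 3.08/2100 = 2.496e+05 d.
K_eq = L / Σ(b_i/K_i) = 23.09 / 2.496e+05 = 9.250e-05 m/day.
Q = K_eq · A · (Δh/L) = 9.250e-05 × 447 × (6.26/23.09) = 0.01121 m³/day.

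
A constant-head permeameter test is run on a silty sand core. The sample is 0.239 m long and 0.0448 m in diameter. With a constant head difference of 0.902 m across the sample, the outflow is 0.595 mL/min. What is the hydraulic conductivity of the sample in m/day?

Cross-sectional area A = π·(d/2)² = π × (0.0448/2)² = 0.001576 m².
Convert discharge: 0.595 mL/min = 9.917e-09 m³/s.
Darcy's law rearranged: K = Q·L / (A·Δh) = 9.917e-09 × 0.239 / (0.001576 × 0.902) = 1.667e-06 m/s = 0.1440 m/day.

0.144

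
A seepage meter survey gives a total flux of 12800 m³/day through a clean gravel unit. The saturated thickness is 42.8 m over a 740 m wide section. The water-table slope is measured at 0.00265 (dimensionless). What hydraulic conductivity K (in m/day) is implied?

153

Cross-sectional area A = 740 × 42.8 = 31672 m².
Hydraulic gradient i = 0.00265.
From Q = K·A·i, K = Q / (A·i) = 12800 / (31672 × 0.002650) = 152.5 m/day.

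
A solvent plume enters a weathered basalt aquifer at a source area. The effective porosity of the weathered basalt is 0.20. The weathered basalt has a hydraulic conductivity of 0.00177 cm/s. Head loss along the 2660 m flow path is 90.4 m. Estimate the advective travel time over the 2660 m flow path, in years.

28.0

Convert K: 0.00177 cm/s × 864 = 1.529 m/day.
Hydraulic gradient i = Δh / L = 90.4 / 2660 = 0.03398.
Darcy flux q = K · i = 1.529 × 0.03398 = 0.05197 m/day.
Seepage velocity v = q / n_e = 0.05197 / 0.20 = 0.2599 m/day.
Travel time t = L / v = 2660 / 0.2599 = 10236 days = 28.03 years.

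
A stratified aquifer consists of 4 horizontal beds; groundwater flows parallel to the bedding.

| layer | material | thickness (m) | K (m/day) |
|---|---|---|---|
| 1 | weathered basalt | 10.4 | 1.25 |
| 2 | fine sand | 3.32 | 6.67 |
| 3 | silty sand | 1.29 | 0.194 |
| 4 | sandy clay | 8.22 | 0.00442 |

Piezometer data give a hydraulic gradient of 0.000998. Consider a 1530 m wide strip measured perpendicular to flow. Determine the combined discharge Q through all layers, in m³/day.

54.1

Flow is parallel to layering, so each bed carries its own Darcy discharge and the transmissivities add.
Σ(K_i·b_i) = 1.25×10.4 + 6.67×3.32 + 0.194×1.29 + 0.00442×8.22 = 35.43 m²/day.
Hydraulic gradient i = 0.000998.
Q = Σ(K_i·b_i) · W · i = 35.43 × 1530 × 0.0009980 = 54.10 m³/day.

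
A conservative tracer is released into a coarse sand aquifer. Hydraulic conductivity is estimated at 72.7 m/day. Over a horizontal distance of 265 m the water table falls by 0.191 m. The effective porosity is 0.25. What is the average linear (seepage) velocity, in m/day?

0.210

Hydraulic gradient i = Δh / L = 0.191 / 265 = 0.0007208.
Darcy flux q = K · i = 72.70 × 0.0007208 = 0.05240 m/day.
Seepage velocity v = q / n_e = 0.05240 / 0.25 = 0.2096 m/day.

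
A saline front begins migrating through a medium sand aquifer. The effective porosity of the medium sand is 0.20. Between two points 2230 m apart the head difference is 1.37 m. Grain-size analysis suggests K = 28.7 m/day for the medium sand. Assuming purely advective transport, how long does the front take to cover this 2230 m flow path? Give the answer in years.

69.3

Hydraulic gradient i = Δh / L = 1.37 / 2230 = 0.0006143.
Darcy flux q = K · i = 28.70 × 0.0006143 = 0.01763 m/day.
Seepage velocity v = q / n_e = 0.01763 / 0.20 = 0.08816 m/day.
Travel time t = L / v = 2230 / 0.08816 = 25295 days = 69.25 years.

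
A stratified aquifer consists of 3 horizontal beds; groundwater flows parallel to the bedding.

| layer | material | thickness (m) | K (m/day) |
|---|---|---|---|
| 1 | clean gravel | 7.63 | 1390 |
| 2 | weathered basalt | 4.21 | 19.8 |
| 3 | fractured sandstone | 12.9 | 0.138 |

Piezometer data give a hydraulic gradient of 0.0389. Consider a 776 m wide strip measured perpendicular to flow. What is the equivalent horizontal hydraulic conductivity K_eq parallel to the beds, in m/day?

Flow is parallel to layering, so each bed carries its own Darcy discharge and the transmissivities add.
Σ(K_i·b_i) = 1390×7.63 + 19.8×4.21 + 0.138×12.9 = 10691 m²/day.
Total thickness b = 24.74 m, so K_eq = Σ(K_i·b_i)/b = 432.1 m/day.

432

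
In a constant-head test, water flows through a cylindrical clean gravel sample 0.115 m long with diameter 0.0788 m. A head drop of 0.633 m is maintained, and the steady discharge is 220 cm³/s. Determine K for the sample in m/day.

Cross-sectional area A = π·(d/2)² = π × (0.0788/2)² = 0.004877 m².
Convert discharge: 220 cm³/s = 0.0002200 m³/s.
Darcy's law rearranged: K = Q·L / (A·Δh) = 0.0002200 × 0.115 / (0.004877 × 0.633) = 0.008195 m/s = 708.1 m/day.

708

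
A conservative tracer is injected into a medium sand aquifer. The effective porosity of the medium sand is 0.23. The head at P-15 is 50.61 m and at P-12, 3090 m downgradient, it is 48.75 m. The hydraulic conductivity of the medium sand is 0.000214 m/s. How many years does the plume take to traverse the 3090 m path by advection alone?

Convert K: 0.000214 m/s × 86400 = 18.49 m/day.
Hydraulic gradient i = (50.61 − 48.75) / 3090 = 1.86 / 3090 = 0.0006019.
Darcy flux q = K · i = 18.49 × 0.0006019 = 0.01113 m/day.
Seepage velocity v = q / n_e = 0.01113 / 0.23 = 0.04839 m/day.
Travel time t = L / v = 3090 / 0.04839 = 63856 days = 174.8 years.

175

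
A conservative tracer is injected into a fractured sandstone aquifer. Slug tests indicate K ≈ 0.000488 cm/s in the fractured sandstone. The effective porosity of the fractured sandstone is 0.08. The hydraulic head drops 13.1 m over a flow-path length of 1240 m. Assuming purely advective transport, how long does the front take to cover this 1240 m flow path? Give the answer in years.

Convert K: 0.000488 cm/s × 864 = 0.4216 m/day.
Hydraulic gradient i = Δh / L = 13.1 / 1240 = 0.01056.
Darcy flux q = K · i = 0.4216 × 0.01056 = 0.004454 m/day.
Seepage velocity v = q / n_e = 0.004454 / 0.08 = 0.05568 m/day.
Travel time t = L / v = 1240 / 0.05568 = 22270 days = 60.97 years.

61.0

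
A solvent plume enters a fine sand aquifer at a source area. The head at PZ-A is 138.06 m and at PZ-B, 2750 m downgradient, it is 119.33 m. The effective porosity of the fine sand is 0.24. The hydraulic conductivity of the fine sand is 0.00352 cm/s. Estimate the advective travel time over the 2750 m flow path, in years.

87.2

Convert K: 0.00352 cm/s × 864 = 3.041 m/day.
Hydraulic gradient i = (138.06 − 119.33) / 2750 = 18.73 / 2750 = 0.006811.
Darcy flux q = K · i = 3.041 × 0.006811 = 0.02071 m/day.
Seepage velocity v = q / n_e = 0.02071 / 0.24 = 0.08631 m/day.
Travel time t = L / v = 2750 / 0.08631 = 31863 days = 87.24 years.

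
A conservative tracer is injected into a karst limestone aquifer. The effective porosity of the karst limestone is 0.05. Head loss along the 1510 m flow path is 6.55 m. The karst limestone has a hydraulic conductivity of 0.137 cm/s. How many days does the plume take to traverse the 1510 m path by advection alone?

Convert K: 0.137 cm/s × 864 = 118.4 m/day.
Hydraulic gradient i = Δh / L = 6.55 / 1510 = 0.004338.
Darcy flux q = K · i = 118.4 × 0.004338 = 0.5135 m/day.
Seepage velocity v = q / n_e = 0.5135 / 0.05 = 10.27 m/day.
Travel time t = L / v = 1510 / 10.27 = 147.0 days.

147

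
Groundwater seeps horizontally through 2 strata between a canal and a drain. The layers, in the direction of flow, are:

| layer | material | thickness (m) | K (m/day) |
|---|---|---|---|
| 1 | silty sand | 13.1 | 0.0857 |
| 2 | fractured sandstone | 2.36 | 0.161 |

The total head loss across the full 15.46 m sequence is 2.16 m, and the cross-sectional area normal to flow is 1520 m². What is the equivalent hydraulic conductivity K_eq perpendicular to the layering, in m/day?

0.0923

Flow is perpendicular to layering, so the layers act in series and the equivalent K is the thickness-weighted harmonic mean.
Total thickness L = 13.1 + 2.36 = 15.46 m.
Σ(b_i/K_i) = 13.1/0.0857 + 2.36/0.161 = 167.5 d.
K_eq = L / Σ(b_i/K_i) = 15.46 / 167.5 = 0.09229 m/day.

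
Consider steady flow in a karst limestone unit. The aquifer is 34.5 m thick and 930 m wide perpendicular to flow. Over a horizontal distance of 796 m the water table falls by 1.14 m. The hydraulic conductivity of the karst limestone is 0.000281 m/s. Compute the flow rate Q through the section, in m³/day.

1120

Convert K: 0.000281 m/s × 86400 = 24.28 m/day.
Cross-sectional area A = 930 × 34.5 = 32085 m².
Hydraulic gradient i = Δh / L = 1.14 / 796 = 0.001432.
Darcy's law: Q = K · A · i = 24.28 × 32085 × 0.001432 = 1116 m³/day.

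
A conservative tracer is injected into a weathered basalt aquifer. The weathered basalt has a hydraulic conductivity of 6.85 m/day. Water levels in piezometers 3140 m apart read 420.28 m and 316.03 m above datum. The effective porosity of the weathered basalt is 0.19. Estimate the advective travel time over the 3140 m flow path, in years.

7.18

Hydraulic gradient i = (420.28 − 316.03) / 3140 = 104.25 / 3140 = 0.03320.
Darcy flux q = K · i = 6.850 × 0.03320 = 0.2274 m/day.
Seepage velocity v = q / n_e = 0.2274 / 0.19 = 1.197 m/day.
Travel time t = L / v = 3140 / 1.197 = 2623 days = 7.182 years.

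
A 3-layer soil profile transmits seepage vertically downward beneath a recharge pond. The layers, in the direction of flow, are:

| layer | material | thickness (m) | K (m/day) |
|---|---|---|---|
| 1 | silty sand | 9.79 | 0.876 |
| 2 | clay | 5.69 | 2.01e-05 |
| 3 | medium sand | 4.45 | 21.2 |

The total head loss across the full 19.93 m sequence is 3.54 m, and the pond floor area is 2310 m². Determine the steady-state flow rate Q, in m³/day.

0.0289

Flow is perpendicular to layering, so the layers act in series and the equivalent K is the thickness-weighted harmonic mean.
Total thickness L = 9.79 + 5.69 + 4.45 = 19.93 m.
Σ(b_i/K_i) = 9.79/0.876 + 5.69/2.01e-05 + 4.45/21.2 = 2.831e+05 d.
K_eq = L / Σ(b_i/K_i) = 19.93 / 2.831e+05 = 7.040e-05 m/day.
Q = K_eq · A · (Δh/L) = 7.040e-05 × 2310 × (3.54/19.93) = 0.02889 m³/day.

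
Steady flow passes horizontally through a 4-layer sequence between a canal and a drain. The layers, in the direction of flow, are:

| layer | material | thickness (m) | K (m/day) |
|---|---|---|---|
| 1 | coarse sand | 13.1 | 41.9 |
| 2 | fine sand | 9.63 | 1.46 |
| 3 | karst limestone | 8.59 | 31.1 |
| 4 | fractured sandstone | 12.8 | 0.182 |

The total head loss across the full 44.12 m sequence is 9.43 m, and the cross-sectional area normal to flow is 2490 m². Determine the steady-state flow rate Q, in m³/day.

303

Flow is perpendicular to layering, so the layers act in series and the equivalent K is the thickness-weighted harmonic mean.
Total thickness L = 13.1 + 9.63 + 8.59 + 12.8 = 44.12 m.
Σ(b_i/K_i) = 13.1/41.9 + 9.63/1.46 + 8.59/31.1 + 12.8/0.182 = 77.51 d.
K_eq = L / Σ(b_i/K_i) = 44.12 / 77.51 = 0.5692 m/day.
Q = K_eq · A · (Δh/L) = 0.5692 × 2490 × (9.43/44.12) = 302.9 m³/day.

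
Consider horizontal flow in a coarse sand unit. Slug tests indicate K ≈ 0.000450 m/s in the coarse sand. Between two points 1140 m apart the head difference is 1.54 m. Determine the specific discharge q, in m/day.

0.0525

Convert K: 0.000450 m/s × 86400 = 38.88 m/day.
Hydraulic gradient i = Δh / L = 1.54 / 1140 = 0.001351.
Specific discharge q = K · i = 38.88 × 0.001351 = 0.05252 m/day.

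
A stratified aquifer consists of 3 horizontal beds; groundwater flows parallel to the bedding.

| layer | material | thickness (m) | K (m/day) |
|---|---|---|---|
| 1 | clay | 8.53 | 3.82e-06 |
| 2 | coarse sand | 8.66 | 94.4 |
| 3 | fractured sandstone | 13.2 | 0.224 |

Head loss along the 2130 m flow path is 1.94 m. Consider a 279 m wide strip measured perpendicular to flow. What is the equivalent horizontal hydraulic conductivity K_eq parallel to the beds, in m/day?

27.0

Flow is parallel to layering, so each bed carries its own Darcy discharge and the transmissivities add.
Σ(K_i·b_i) = 3.82e-06×8.53 + 94.4×8.66 + 0.224×13.2 = 820.5 m²/day.
Total thickness b = 30.39 m, so K_eq = Σ(K_i·b_i)/b = 27.00 m/day.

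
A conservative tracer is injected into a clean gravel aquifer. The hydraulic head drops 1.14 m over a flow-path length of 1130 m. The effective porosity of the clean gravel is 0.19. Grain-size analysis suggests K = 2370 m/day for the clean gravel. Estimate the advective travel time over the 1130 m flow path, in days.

89.8

Hydraulic gradient i = Δh / L = 1.14 / 1130 = 0.001009.
Darcy flux q = K · i = 2370 × 0.001009 = 2.391 m/day.
Seepage velocity v = q / n_e = 2.391 / 0.19 = 12.58 m/day.
Travel time t = L / v = 1130 / 12.58 = 89.80 days.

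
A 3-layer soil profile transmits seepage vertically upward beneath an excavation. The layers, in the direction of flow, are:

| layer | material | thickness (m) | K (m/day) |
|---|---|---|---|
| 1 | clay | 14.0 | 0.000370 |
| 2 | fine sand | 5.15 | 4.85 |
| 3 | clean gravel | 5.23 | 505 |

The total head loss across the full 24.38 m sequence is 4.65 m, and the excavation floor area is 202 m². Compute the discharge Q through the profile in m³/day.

0.0248

Flow is perpendicular to layering, so the layers act in series and the equivalent K is the thickness-weighted harmonic mean.
Total thickness L = 14.0 + 5.15 + 5.23 = 24.38 m.
Σ(b_i/K_i) = 14.0/0.000370 + 5.15/4.85 + 5.23/505 = 37839 d.
K_eq = L / Σ(b_i/K_i) = 24.38 / 37839 = 0.0006443 m/day.
Q = K_eq · A · (Δh/L) = 0.0006443 × 202 × (4.65/24.38) = 0.02482 m³/day.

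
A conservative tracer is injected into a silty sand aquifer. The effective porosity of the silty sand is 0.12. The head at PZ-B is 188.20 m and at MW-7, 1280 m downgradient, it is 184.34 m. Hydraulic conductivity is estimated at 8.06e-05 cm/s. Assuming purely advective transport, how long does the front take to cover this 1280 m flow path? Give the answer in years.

Convert K: 8.06e-05 cm/s × 864 = 0.06964 m/day.
Hydraulic gradient i = (188.20 − 184.34) / 1280 = 3.86 / 1280 = 0.003016.
Darcy flux q = K · i = 0.06964 × 0.003016 = 0.0002100 m/day.
Seepage velocity v = q / n_e = 0.0002100 / 0.12 = 0.001750 m/day.
Travel time t = L / v = 1280 / 0.001750 = 7.314e+05 days = 2003 years.

2000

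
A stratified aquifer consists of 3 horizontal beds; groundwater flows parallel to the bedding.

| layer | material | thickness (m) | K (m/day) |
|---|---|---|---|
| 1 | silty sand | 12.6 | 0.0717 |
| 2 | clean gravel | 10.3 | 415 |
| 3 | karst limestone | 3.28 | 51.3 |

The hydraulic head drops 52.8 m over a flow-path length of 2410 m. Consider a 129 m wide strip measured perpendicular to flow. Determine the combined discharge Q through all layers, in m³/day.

Flow is parallel to layering, so each bed carries its own Darcy discharge and the transmissivities add.
Σ(K_i·b_i) = 0.0717×12.6 + 415×10.3 + 51.3×3.28 = 4444 m²/day.
Hydraulic gradient i = Δh / L = 52.8 / 2410 = 0.02191.
Q = Σ(K_i·b_i) · W · i = 4444 × 129 × 0.02191 = 12559 m³/day.

12600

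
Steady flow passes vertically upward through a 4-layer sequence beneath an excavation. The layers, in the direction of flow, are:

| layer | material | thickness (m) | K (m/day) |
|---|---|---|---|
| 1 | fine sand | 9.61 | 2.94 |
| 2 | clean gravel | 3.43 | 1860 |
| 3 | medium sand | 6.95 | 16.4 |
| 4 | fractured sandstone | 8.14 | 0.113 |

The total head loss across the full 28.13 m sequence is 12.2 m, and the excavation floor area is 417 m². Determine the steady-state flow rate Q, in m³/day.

67.2

Flow is perpendicular to layering, so the layers act in series and the equivalent K is the thickness-weighted harmonic mean.
Total thickness L = 9.61 + 3.43 + 6.95 + 8.14 = 28.13 m.
Σ(b_i/K_i) = 9.61/2.94 + 3.43/1860 + 6.95/16.4 + 8.14/0.113 = 75.73 d.
K_eq = L / Σ(b_i/K_i) = 28.13 / 75.73 = 0.3715 m/day.
Q = K_eq · A · (Δh/L) = 0.3715 × 417 × (12.2/28.13) = 67.18 m³/day.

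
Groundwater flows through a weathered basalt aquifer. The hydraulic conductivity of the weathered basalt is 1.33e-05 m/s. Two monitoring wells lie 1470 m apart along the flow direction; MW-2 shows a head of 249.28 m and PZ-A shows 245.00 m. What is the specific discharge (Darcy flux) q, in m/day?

Convert K: 1.33e-05 m/s × 86400 = 1.149 m/day.
Hydraulic gradient i = (249.28 − 245.00) / 1470 = 4.28 / 1470 = 0.002912.
Specific discharge q = K · i = 1.149 × 0.002912 = 0.003346 m/day.

0.00335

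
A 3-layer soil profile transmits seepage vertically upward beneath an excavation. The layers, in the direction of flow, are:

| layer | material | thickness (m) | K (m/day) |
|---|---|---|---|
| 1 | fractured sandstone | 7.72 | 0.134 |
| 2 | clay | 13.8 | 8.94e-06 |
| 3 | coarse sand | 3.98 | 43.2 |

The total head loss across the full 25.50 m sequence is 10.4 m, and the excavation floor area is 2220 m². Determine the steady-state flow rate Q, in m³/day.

Flow is perpendicular to layering, so the layers act in series and the equivalent K is the thickness-weighted harmonic mean.
Total thickness L = 7.72 + 13.8 + 3.98 = 25.50 m.
Σ(b_i/K_i) = 7.72/0.134 + 13.8/8.94e-06 + 3.98/43.2 = 1.544e+06 d.
K_eq = L / Σ(b_i/K_i) = 25.50 / 1.544e+06 = 1.652e-05 m/day.
Q = K_eq · A · (Δh/L) = 1.652e-05 × 2220 × (10.4/25.50) = 0.01496 m³/day.

0.0150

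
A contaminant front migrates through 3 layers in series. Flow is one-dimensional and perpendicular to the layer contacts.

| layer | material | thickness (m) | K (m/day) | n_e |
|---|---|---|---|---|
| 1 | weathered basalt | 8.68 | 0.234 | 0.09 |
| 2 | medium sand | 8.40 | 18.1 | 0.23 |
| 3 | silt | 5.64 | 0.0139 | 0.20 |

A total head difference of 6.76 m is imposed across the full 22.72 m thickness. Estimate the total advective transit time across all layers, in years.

0.690

With flow normal to the layers, continuity requires the same specific discharge q through every layer.
Σ(b_i/K_i) = 8.68/0.234 + 8.40/18.1 + 5.64/0.0139 = 443.3 d.
q = Δh / Σ(b_i/K_i) = 6.76 / 443.3 = 0.01525 m/day.
In each layer the seepage velocity is v_i = q/n_i, so the layer transit time is t_i = b_i·n_i / q:
  layer 1 (weathered basalt): t_1 = 8.68 × 0.09 / 0.01525 = 51.23 d
  layer 2 (medium sand): t_2 = 8.40 × 0.23 / 0.01525 = 126.7 d
  layer 3 (silt): t_3 = 5.64 × 0.20 / 0.01525 = 73.97 d
Total t = Σ t_i = 251.9 days = 0.6897 years.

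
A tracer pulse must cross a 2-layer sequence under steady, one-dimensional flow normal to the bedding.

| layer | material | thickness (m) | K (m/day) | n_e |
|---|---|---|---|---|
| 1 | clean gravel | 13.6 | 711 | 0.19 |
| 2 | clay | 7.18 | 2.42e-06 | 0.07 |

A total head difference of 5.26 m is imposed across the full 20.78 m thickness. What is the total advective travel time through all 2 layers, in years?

With flow normal to the layers, continuity requires the same specific discharge q through every layer.
Σ(b_i/K_i) = 13.6/711 + 7.18/2.42e-06 = 2.967e+06 d.
q = Δh / Σ(b_i/K_i) = 5.26 / 2.967e+06 = 1.773e-06 m/day.
In each layer the seepage velocity is v_i = q/n_i, so the layer transit time is t_i = b_i·n_i / q:
  layer 1 (clean gravel): t_1 = 13.6 × 0.19 / 1.773e-06 = 1.458e+06 d
  layer 2 (clay): t_2 = 7.18 × 0.07 / 1.773e-06 = 2.835e+05 d
Total t = Σ t_i = 1.741e+06 days = 4767 years.

4770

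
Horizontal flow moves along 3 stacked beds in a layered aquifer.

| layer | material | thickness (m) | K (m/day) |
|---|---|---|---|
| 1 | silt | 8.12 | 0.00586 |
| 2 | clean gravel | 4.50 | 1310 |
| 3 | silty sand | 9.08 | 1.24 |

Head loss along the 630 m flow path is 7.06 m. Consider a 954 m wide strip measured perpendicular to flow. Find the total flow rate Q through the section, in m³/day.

Flow is parallel to layering, so each bed carries its own Darcy discharge and the transmissivities add.
Σ(K_i·b_i) = 0.00586×8.12 + 1310×4.50 + 1.24×9.08 = 5906 m²/day.
Hydraulic gradient i = Δh / L = 7.06 / 630 = 0.01121.
Q = Σ(K_i·b_i) · W · i = 5906 × 954 × 0.01121 = 63143 m³/day.

63100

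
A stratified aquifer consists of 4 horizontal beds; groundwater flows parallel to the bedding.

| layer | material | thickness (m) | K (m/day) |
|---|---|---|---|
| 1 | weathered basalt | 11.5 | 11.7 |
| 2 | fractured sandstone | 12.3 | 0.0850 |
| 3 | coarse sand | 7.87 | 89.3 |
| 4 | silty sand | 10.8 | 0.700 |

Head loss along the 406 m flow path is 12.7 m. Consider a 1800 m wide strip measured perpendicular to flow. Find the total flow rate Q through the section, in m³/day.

47600

Flow is parallel to layering, so each bed carries its own Darcy discharge and the transmissivities add.
Σ(K_i·b_i) = 11.7×11.5 + 0.0850×12.3 + 89.3×7.87 + 0.700×10.8 = 845.9 m²/day.
Hydraulic gradient i = Δh / L = 12.7 / 406 = 0.03128.
Q = Σ(K_i·b_i) · W · i = 845.9 × 1800 × 0.03128 = 47631 m³/day.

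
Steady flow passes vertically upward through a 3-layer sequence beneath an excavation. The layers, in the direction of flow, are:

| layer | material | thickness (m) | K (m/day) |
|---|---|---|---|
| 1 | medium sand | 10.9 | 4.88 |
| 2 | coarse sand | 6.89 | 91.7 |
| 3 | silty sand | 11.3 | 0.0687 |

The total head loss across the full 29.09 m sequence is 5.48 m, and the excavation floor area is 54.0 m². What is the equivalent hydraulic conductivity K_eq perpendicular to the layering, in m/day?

0.174

Flow is perpendicular to layering, so the layers act in series and the equivalent K is the thickness-weighted harmonic mean.
Total thickness L = 10.9 + 6.89 + 11.3 = 29.09 m.
Σ(b_i/K_i) = 10.9/4.88 + 6.89/91.7 + 11.3/0.0687 = 166.8 d.
K_eq = L / Σ(b_i/K_i) = 29.09 / 166.8 = 0.1744 m/day.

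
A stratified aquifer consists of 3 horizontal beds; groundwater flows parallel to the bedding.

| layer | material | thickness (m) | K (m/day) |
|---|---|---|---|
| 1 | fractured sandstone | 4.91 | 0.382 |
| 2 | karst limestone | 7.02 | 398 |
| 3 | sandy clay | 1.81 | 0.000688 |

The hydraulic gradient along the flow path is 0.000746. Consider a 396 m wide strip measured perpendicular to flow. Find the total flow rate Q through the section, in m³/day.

826

Flow is parallel to layering, so each bed carries its own Darcy discharge and the transmissivities add.
Σ(K_i·b_i) = 0.382×4.91 + 398×7.02 + 0.000688×1.81 = 2796 m²/day.
Hydraulic gradient i = 0.000746.
Q = Σ(K_i·b_i) · W · i = 2796 × 396 × 0.0007460 = 825.9 m³/day.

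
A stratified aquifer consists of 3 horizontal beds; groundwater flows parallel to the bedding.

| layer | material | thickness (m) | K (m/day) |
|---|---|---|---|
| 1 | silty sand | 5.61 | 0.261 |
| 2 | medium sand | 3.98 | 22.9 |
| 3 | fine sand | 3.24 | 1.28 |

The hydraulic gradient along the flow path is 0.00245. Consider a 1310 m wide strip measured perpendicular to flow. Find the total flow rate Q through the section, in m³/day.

Flow is parallel to layering, so each bed carries its own Darcy discharge and the transmissivities add.
Σ(K_i·b_i) = 0.261×5.61 + 22.9×3.98 + 1.28×3.24 = 96.75 m²/day.
Hydraulic gradient i = 0.00245.
Q = Σ(K_i·b_i) · W · i = 96.75 × 1310 × 0.002450 = 310.5 m³/day.

311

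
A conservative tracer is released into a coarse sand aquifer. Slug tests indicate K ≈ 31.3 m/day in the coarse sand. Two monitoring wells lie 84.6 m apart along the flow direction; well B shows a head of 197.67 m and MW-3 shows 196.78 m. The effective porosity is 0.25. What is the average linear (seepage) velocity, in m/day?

Hydraulic gradient i = (197.67 − 196.78) / 84.6 = 0.89 / 84.6 = 0.01052.
Darcy flux q = K · i = 31.30 × 0.01052 = 0.3293 m/day.
Seepage velocity v = q / n_e = 0.3293 / 0.25 = 1.317 m/day.

1.32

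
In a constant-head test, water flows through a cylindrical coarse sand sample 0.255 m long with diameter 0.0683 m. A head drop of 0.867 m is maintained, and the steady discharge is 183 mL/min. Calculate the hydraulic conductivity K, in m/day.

21.2

Cross-sectional area A = π·(d/2)² = π × (0.0683/2)² = 0.003664 m².
Convert discharge: 183 mL/min = 3.050e-06 m³/s.
Darcy's law rearranged: K = Q·L / (A·Δh) = 3.050e-06 × 0.255 / (0.003664 × 0.867) = 0.0002448 m/s = 21.15 m/day.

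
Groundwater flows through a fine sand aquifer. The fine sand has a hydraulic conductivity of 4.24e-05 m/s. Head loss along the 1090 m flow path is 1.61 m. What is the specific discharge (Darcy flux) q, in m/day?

0.00541

Convert K: 4.24e-05 m/s × 86400 = 3.663 m/day.
Hydraulic gradient i = Δh / L = 1.61 / 1090 = 0.001477.
Specific discharge q = K · i = 3.663 × 0.001477 = 0.005411 m/day.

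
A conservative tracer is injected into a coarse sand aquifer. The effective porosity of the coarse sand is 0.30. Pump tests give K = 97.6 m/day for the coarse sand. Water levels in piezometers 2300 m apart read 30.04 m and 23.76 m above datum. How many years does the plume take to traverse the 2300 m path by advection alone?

7.09

Hydraulic gradient i = (30.04 − 23.76) / 2300 = 6.28 / 2300 = 0.002730.
Darcy flux q = K · i = 97.60 × 0.002730 = 0.2665 m/day.
Seepage velocity v = q / n_e = 0.2665 / 0.30 = 0.8883 m/day.
Travel time t = L / v = 2300 / 0.8883 = 2589 days = 7.089 years.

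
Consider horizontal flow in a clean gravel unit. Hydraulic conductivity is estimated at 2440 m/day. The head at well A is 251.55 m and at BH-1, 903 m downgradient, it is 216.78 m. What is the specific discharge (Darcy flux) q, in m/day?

94.0

Hydraulic gradient i = (251.55 − 216.78) / 903 = 34.77 / 903 = 0.03850.
Specific discharge q = K · i = 2440 × 0.03850 = 93.95 m/day.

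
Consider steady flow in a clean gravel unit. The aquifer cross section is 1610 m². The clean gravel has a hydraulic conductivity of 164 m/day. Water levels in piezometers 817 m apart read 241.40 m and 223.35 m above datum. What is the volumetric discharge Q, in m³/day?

5830

Hydraulic gradient i = (241.40 − 223.35) / 817 = 18.05 / 817 = 0.02209.
Darcy's law: Q = K · A · i = 164.0 × 1610 × 0.02209 = 5833 m³/day.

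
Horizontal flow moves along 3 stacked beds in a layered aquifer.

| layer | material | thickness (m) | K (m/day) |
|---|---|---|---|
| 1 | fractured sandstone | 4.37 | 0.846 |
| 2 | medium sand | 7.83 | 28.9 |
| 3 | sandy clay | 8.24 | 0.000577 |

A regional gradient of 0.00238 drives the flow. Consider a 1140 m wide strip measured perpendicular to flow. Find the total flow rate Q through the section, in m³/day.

Flow is parallel to layering, so each bed carries its own Darcy discharge and the transmissivities add.
Σ(K_i·b_i) = 0.846×4.37 + 28.9×7.83 + 0.000577×8.24 = 230.0 m²/day.
Hydraulic gradient i = 0.00238.
Q = Σ(K_i·b_i) · W · i = 230.0 × 1140 × 0.002380 = 624.0 m³/day.

624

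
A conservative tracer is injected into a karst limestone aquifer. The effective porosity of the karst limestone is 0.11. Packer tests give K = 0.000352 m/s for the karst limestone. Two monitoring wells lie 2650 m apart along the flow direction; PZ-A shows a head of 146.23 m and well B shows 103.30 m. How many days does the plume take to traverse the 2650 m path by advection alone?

Convert K: 0.000352 m/s × 86400 = 30.41 m/day.
Hydraulic gradient i = (146.23 − 103.30) / 2650 = 42.93 / 2650 = 0.01620.
Darcy flux q = K · i = 30.41 × 0.01620 = 0.4927 m/day.
Seepage velocity v = q / n_e = 0.4927 / 0.11 = 4.479 m/day.
Travel time t = L / v = 2650 / 4.479 = 591.7 days.

592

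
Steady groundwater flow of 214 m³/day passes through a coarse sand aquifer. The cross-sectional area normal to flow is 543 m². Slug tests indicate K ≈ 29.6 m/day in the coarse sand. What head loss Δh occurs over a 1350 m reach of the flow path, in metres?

18.0

From Q = K·A·i, i = Q / (K·A) = 214 / (29.60 × 543.0) = 0.01331.
Head loss Δh = i · L = 0.01331 × 1350 = 17.97 m.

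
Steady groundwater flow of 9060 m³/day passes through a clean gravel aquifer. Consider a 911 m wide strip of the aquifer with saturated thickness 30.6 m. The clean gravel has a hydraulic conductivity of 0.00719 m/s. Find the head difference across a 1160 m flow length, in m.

Convert K: 0.00719 m/s × 86400 = 621.2 m/day.
Cross-sectional area A = 911 × 30.6 = 27877 m².
From Q = K·A·i, i = Q / (K·A) = 9060 / (621.2 × 27877) = 0.0005232.
Head loss Δh = i · L = 0.0005232 × 1160 = 0.6069 m.

0.607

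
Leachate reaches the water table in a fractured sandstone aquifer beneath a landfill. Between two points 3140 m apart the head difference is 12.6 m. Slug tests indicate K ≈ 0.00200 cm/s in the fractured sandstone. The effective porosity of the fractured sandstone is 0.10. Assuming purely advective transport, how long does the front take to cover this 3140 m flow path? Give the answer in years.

Convert K: 0.00200 cm/s × 864 = 1.728 m/day.
Hydraulic gradient i = Δh / L = 12.6 / 3140 = 0.004013.
Darcy flux q = K · i = 1.728 × 0.004013 = 0.006934 m/day.
Seepage velocity v = q / n_e = 0.006934 / 0.10 = 0.06934 m/day.
Travel time t = L / v = 3140 / 0.06934 = 45284 days = 124.0 years.

124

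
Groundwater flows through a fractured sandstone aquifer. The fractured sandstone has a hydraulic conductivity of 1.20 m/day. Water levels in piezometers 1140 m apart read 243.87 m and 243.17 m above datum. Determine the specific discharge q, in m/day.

0.000737

Hydraulic gradient i = (243.87 − 243.17) / 1140 = 0.7 / 1140 = 0.0006140.
Specific discharge q = K · i = 1.200 × 0.0006140 = 0.0007368 m/day.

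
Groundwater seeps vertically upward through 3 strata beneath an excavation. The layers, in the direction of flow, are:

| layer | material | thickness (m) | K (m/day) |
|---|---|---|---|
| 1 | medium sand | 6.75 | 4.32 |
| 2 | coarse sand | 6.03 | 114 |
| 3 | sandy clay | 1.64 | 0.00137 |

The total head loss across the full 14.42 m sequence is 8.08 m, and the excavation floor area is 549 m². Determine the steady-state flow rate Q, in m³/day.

3.70

Flow is perpendicular to layering, so the layers act in series and the equivalent K is the thickness-weighted harmonic mean.
Total thickness L = 6.75 + 6.03 + 1.64 = 14.42 m.
Σ(b_i/K_i) = 6.75/4.32 + 6.03/114 + 1.64/0.00137 = 1199 d.
K_eq = L / Σ(b_i/K_i) = 14.42 / 1199 = 0.01203 m/day.
Q = K_eq · A · (Δh/L) = 0.01203 × 549 × (8.08/14.42) = 3.701 m³/day.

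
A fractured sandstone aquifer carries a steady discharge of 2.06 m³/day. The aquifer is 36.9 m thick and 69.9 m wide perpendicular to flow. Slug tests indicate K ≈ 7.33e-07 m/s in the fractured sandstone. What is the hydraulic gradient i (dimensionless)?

Convert K: 7.33e-07 m/s × 86400 = 0.06333 m/day.
Cross-sectional area A = 69.9 × 36.9 = 2579 m².
From Q = K·A·i, i = Q / (K·A) = 2.06 / (0.06333 × 2579) = 0.01261.

0.0126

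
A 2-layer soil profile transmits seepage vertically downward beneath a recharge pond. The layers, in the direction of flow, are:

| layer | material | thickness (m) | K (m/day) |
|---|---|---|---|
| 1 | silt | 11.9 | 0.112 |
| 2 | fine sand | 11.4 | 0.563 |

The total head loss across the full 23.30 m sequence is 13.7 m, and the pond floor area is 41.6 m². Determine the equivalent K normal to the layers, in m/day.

0.184

Flow is perpendicular to layering, so the layers act in series and the equivalent K is the thickness-weighted harmonic mean.
Total thickness L = 11.9 + 11.4 = 23.30 m.
Σ(b_i/K_i) = 11.9/0.112 + 11.4/0.563 = 126.5 d.
K_eq = L / Σ(b_i/K_i) = 23.30 / 126.5 = 0.1842 m/day.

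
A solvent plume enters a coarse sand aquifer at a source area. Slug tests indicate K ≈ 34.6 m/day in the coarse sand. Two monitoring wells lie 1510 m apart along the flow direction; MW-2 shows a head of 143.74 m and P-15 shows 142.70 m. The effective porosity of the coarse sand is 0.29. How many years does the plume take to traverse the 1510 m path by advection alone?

50.3

Hydraulic gradient i = (143.74 − 142.70) / 1510 = 1.04 / 1510 = 0.0006887.
Darcy flux q = K · i = 34.60 × 0.0006887 = 0.02383 m/day.
Seepage velocity v = q / n_e = 0.02383 / 0.29 = 0.08217 m/day.
Travel time t = L / v = 1510 / 0.08217 = 18376 days = 50.31 years.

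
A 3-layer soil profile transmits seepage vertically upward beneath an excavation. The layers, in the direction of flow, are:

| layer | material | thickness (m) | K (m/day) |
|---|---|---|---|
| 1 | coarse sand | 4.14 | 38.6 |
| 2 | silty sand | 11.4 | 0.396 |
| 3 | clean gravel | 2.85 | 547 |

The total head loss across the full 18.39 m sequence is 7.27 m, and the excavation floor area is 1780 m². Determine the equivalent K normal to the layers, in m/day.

0.636

Flow is perpendicular to layering, so the layers act in series and the equivalent K is the thickness-weighted harmonic mean.
Total thickness L = 4.14 + 11.4 + 2.85 = 18.39 m.
Σ(b_i/K_i) = 4.14/38.6 + 11.4/0.396 + 2.85/547 = 28.90 d.
K_eq = L / Σ(b_i/K_i) = 18.39 / 28.90 = 0.6363 m/day.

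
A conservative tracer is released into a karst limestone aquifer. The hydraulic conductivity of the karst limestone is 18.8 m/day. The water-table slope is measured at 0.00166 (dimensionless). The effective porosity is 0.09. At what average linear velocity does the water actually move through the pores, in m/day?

0.347

Hydraulic gradient i = 0.00166.
Darcy flux q = K · i = 18.80 × 0.001660 = 0.03121 m/day.
Seepage velocity v = q / n_e = 0.03121 / 0.09 = 0.3468 m/day.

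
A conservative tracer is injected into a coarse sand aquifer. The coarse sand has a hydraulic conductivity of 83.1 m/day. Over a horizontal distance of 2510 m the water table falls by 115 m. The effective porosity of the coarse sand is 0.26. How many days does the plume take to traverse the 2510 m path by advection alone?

171

Hydraulic gradient i = Δh / L = 115 / 2510 = 0.04582.
Darcy flux q = K · i = 83.10 × 0.04582 = 3.807 m/day.
Seepage velocity v = q / n_e = 3.807 / 0.26 = 14.64 m/day.
Travel time t = L / v = 2510 / 14.64 = 171.4 days.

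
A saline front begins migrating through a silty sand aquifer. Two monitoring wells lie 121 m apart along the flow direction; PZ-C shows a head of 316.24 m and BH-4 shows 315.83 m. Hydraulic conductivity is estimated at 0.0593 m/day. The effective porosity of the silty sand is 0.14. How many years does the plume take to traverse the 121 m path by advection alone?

231

Hydraulic gradient i = (316.24 − 315.83) / 121 = 0.41 / 121 = 0.003388.
Darcy flux q = K · i = 0.05930 × 0.003388 = 0.0002009 m/day.
Seepage velocity v = q / n_e = 0.0002009 / 0.14 = 0.001435 m/day.
Travel time t = L / v = 121 / 0.001435 = 84306 days = 230.8 years.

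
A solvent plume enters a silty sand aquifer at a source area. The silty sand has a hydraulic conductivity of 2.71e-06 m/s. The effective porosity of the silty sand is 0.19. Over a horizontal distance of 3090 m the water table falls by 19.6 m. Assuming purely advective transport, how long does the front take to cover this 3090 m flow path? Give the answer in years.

Convert K: 2.71e-06 m/s × 86400 = 0.2341 m/day.
Hydraulic gradient i = Δh / L = 19.6 / 3090 = 0.006343.
Darcy flux q = K · i = 0.2341 × 0.006343 = 0.001485 m/day.
Seepage velocity v = q / n_e = 0.001485 / 0.19 = 0.007817 m/day.
Travel time t = L / v = 3090 / 0.007817 = 3.953e+05 days = 1082 years.

1080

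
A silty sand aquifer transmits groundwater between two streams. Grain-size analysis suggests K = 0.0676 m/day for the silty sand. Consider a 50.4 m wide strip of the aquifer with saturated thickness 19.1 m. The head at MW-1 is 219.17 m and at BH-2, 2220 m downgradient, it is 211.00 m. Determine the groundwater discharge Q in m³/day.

0.239

Cross-sectional area A = 50.4 × 19.1 = 962.6 m².
Hydraulic gradient i = (219.17 − 211.00) / 2220 = 8.17 / 2220 = 0.003680.
Darcy's law: Q = K · A · i = 0.06760 × 962.6 × 0.003680 = 0.2395 m³/day.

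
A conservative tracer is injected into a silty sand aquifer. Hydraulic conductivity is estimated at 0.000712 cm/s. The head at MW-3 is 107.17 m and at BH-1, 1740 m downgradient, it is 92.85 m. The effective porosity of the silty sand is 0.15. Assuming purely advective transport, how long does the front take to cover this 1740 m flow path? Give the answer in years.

Convert K: 0.000712 cm/s × 864 = 0.6152 m/day.
Hydraulic gradient i = (107.17 − 92.85) / 1740 = 14.32 / 1740 = 0.008230.
Darcy flux q = K · i = 0.6152 × 0.008230 = 0.005063 m/day.
Seepage velocity v = q / n_e = 0.005063 / 0.15 = 0.03375 m/day.
Travel time t = L / v = 1740 / 0.03375 = 51553 days = 141.1 years.

141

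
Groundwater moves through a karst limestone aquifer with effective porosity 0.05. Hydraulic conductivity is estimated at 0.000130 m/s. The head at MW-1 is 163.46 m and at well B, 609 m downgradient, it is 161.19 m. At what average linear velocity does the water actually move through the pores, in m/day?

0.837

Convert K: 0.000130 m/s × 86400 = 11.23 m/day.
Hydraulic gradient i = (163.46 − 161.19) / 609 = 2.27 / 609 = 0.003727.
Darcy flux q = K · i = 11.23 × 0.003727 = 0.04187 m/day.
Seepage velocity v = q / n_e = 0.04187 / 0.05 = 0.8373 m/day.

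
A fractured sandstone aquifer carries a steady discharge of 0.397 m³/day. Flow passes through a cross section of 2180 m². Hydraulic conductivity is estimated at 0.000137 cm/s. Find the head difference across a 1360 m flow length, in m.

Convert K: 0.000137 cm/s × 864 = 0.1184 m/day.
From Q = K·A·i, i = Q / (K·A) = 0.397 / (0.1184 × 2180) = 0.001539.
Head loss Δh = i · L = 0.001539 × 1360 = 2.092 m.

2.09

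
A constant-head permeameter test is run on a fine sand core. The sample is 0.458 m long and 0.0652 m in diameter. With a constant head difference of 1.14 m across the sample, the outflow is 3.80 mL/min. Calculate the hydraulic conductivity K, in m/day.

Cross-sectional area A = π·(d/2)² = π × (0.0652/2)² = 0.003339 m².
Convert discharge: 3.80 mL/min = 6.333e-08 m³/s.
Darcy's law rearranged: K = Q·L / (A·Δh) = 6.333e-08 × 0.458 / (0.003339 × 1.14) = 7.621e-06 m/s = 0.6584 m/day.

0.658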